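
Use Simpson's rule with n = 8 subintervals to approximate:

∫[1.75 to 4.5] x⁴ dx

f(x) = x⁴
a = 1.75, b = 4.5, n = 8
h = (b - a)/n = 0.343750

Simpson's rule: (h/3)[f(x₀) + 4f(x₁) + 2f(x₂) + ... + f(xₙ)]

x_0 = 1.7500, f(x_0) = 9.378906, coefficient = 1
x_1 = 2.0938, f(x_1) = 19.217607, coefficient = 4
x_2 = 2.4375, f(x_2) = 35.300308, coefficient = 2
x_3 = 2.7812, f(x_3) = 59.835664, coefficient = 4
x_4 = 3.1250, f(x_4) = 95.367432, coefficient = 2
x_5 = 3.4688, f(x_5) = 144.774476, coefficient = 4
x_6 = 3.8125, f(x_6) = 211.270767, coefficient = 2
x_7 = 4.1562, f(x_7) = 298.405381, coefficient = 4
x_8 = 4.5000, f(x_8) = 410.062500, coefficient = 1

I ≈ (0.343750/3) × 3192.250931 = 365.778752
Exact value: 365.773633
Error: 0.005120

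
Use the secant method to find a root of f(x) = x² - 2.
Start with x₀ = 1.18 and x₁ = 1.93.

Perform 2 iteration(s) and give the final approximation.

f(x) = x² - 2
x₀ = 1.18, x₁ = 1.93

Secant formula: x_{n+1} = x_n - f(x_n)(x_n - x_{n-1})/(f(x_n) - f(x_{n-1}))

Iteration 1:
  f(1.180000) = -0.607600
  f(1.930000) = 1.724900
  x_2 = 1.930000 - 1.724900×(1.930000 - 1.180000)/(1.724900 - (-0.607600))
       = 1.375370
Iteration 2:
  f(1.930000) = 1.724900
  f(1.375370) = -0.108358
  x_3 = 1.375370 - (-0.108358)×(1.375370 - 1.930000)/(-0.108358 - 1.724900)
       = 1.408152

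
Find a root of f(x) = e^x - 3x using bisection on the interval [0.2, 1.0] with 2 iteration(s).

f(x) = e^x - 3x
Initial interval: [0.2, 1.0]

Iteration 1:
  c_1 = (0.200000 + 1.000000)/2 = 0.600000
  f(c_1) = f(0.600000) = 0.022119
  f(a) × f(c) ≥ 0, new interval: [0.600000, 1.000000]
Iteration 2:
  c_2 = (0.600000 + 1.000000)/2 = 0.800000
  f(c_2) = f(0.800000) = -0.174459
  f(a) × f(c) < 0, new interval: [0.600000, 0.800000]

After 2 iteration(s), the approximation is c_2 = 0.800000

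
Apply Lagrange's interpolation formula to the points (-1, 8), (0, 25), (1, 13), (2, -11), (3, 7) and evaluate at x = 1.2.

Lagrange interpolation formula:
P(x) = Σ yᵢ × Lᵢ(x)
where Lᵢ(x) = Π_{j≠i} (x - xⱼ)/(xᵢ - xⱼ)

L_0(1.2) = (1.2 - 0)/(-1 - 0) × (1.2 - 1)/(-1 - 1) × (1.2 - 2)/(-1 - 2) × (1.2 - 3)/(-1 - 3) = 0.014400
L_1(1.2) = (1.2 - (-1))/(0 - (-1)) × (1.2 - 1)/(0 - 1) × (1.2 - 2)/(0 - 2) × (1.2 - 3)/(0 - 3) = -0.105600
L_2(1.2) = (1.2 - (-1))/(1 - (-1)) × (1.2 - 0)/(1 - 0) × (1.2 - 2)/(1 - 2) × (1.2 - 3)/(1 - 3) = 0.950400
L_3(1.2) = (1.2 - (-1))/(2 - (-1)) × (1.2 - 0)/(2 - 0) × (1.2 - 1)/(2 - 1) × (1.2 - 3)/(2 - 3) = 0.158400
L_4(1.2) = (1.2 - (-1))/(3 - (-1)) × (1.2 - 0)/(3 - 0) × (1.2 - 1)/(3 - 1) × (1.2 - 2)/(3 - 2) = -0.017600

P(1.2) = 8×L_0(1.2) + 25×L_1(1.2) + 13×L_2(1.2) + (-11)×L_3(1.2) + 7×L_4(1.2)
P(1.2) = 7.964800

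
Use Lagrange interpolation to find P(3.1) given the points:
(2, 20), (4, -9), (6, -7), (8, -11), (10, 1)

Lagrange interpolation formula:
P(x) = Σ yᵢ × Lᵢ(x)
where Lᵢ(x) = Π_{j≠i} (x - xⱼ)/(xᵢ - xⱼ)

L_0(3.1) = (3.1 - 4)/(2 - 4) × (3.1 - 6)/(2 - 6) × (3.1 - 8)/(2 - 8) × (3.1 - 10)/(2 - 10) = 0.229802
L_1(3.1) = (3.1 - 2)/(4 - 2) × (3.1 - 6)/(4 - 6) × (3.1 - 8)/(4 - 8) × (3.1 - 10)/(4 - 10) = 1.123478
L_2(3.1) = (3.1 - 2)/(6 - 2) × (3.1 - 4)/(6 - 4) × (3.1 - 8)/(6 - 8) × (3.1 - 10)/(6 - 10) = -0.522998
L_3(3.1) = (3.1 - 2)/(8 - 2) × (3.1 - 4)/(8 - 4) × (3.1 - 6)/(8 - 6) × (3.1 - 10)/(8 - 10) = 0.206353
L_4(3.1) = (3.1 - 2)/(10 - 2) × (3.1 - 4)/(10 - 4) × (3.1 - 6)/(10 - 6) × (3.1 - 8)/(10 - 8) = -0.036635

P(3.1) = 20×L_0(3.1) + (-9)×L_1(3.1) + (-7)×L_2(3.1) + (-11)×L_3(3.1) + 1×L_4(3.1)
P(3.1) = -4.160787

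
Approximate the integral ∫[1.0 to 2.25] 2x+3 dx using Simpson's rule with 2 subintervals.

f(x) = 2x+3
a = 1.0, b = 2.25, n = 2
h = (b - a)/n = 0.625000

Simpson's rule: (h/3)[f(x₀) + 4f(x₁) + 2f(x₂) + ... + f(xₙ)]

x_0 = 1.0000, f(x_0) = 5.000000, coefficient = 1
x_1 = 1.6250, f(x_1) = 6.250000, coefficient = 4
x_2 = 2.2500, f(x_2) = 7.500000, coefficient = 1

I ≈ (0.625000/3) × 37.500000 = 7.812500
Exact value: 7.812500
Error: 0.000000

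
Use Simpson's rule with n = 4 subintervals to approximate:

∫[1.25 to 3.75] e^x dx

f(x) = e^x
a = 1.25, b = 3.75, n = 4
h = (b - a)/n = 0.625000

Simpson's rule: (h/3)[f(x₀) + 4f(x₁) + 2f(x₂) + ... + f(xₙ)]

x_0 = 1.2500, f(x_0) = 3.490343, coefficient = 1
x_1 = 1.8750, f(x_1) = 6.520819, coefficient = 4
x_2 = 2.5000, f(x_2) = 12.182494, coefficient = 2
x_3 = 3.1250, f(x_3) = 22.759895, coefficient = 4
x_4 = 3.7500, f(x_4) = 42.521082, coefficient = 1

I ≈ (0.625000/3) × 187.499270 = 39.062348
Exact value: 39.030739
Error: 0.031609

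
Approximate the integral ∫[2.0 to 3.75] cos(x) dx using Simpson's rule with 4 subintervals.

f(x) = cos(x)
a = 2.0, b = 3.75, n = 4
h = (b - a)/n = 0.437500

Simpson's rule: (h/3)[f(x₀) + 4f(x₁) + 2f(x₂) + ... + f(xₙ)]

x_0 = 2.0000, f(x_0) = -0.416147, coefficient = 1
x_1 = 2.4375, f(x_1) = -0.762199, coefficient = 4
x_2 = 2.8750, f(x_2) = -0.964674, coefficient = 2
x_3 = 3.3125, f(x_3) = -0.985431, coefficient = 4
x_4 = 3.7500, f(x_4) = -0.820559, coefficient = 1

I ≈ (0.437500/3) × -10.156575 = -1.481167
Exact value: -1.480859
Error: 0.000308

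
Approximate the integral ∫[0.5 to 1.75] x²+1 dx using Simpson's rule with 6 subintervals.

f(x) = x²+1
a = 0.5, b = 1.75, n = 6
h = (b - a)/n = 0.208333

Simpson's rule: (h/3)[f(x₀) + 4f(x₁) + 2f(x₂) + ... + f(xₙ)]

x_0 = 0.5000, f(x_0) = 1.250000, coefficient = 1
x_1 = 0.7083, f(x_1) = 1.501736, coefficient = 4
x_2 = 0.9167, f(x_2) = 1.840278, coefficient = 2
x_3 = 1.1250, f(x_3) = 2.265625, coefficient = 4
x_4 = 1.3333, f(x_4) = 2.777778, coefficient = 2
x_5 = 1.5417, f(x_5) = 3.376736, coefficient = 4
x_6 = 1.7500, f(x_6) = 4.062500, coefficient = 1

I ≈ (0.208333/3) × 43.125000 = 2.994792
Exact value: 2.994792
Error: 0.000000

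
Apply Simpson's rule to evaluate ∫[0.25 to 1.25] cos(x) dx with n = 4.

f(x) = cos(x)
a = 0.25, b = 1.25, n = 4
h = (b - a)/n = 0.250000

Simpson's rule: (h/3)[f(x₀) + 4f(x₁) + 2f(x₂) + ... + f(xₙ)]

x_0 = 0.2500, f(x_0) = 0.968912, coefficient = 1
x_1 = 0.5000, f(x_1) = 0.877583, coefficient = 4
x_2 = 0.7500, f(x_2) = 0.731689, coefficient = 2
x_3 = 1.0000, f(x_3) = 0.540302, coefficient = 4
x_4 = 1.2500, f(x_4) = 0.315322, coefficient = 1

I ≈ (0.250000/3) × 8.419152 = 0.701596
Exact value: 0.701581
Error: 0.000015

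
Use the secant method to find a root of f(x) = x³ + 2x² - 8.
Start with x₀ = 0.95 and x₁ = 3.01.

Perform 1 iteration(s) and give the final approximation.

f(x) = x³ + 2x² - 8
x₀ = 0.95, x₁ = 3.01

Secant formula: x_{n+1} = x_n - f(x_n)(x_n - x_{n-1})/(f(x_n) - f(x_{n-1}))

Iteration 1:
  f(0.950000) = -5.337625
  f(3.010000) = 37.391101
  x_2 = 3.010000 - 37.391101×(3.010000 - 0.950000)/(37.391101 - (-5.337625))
       = 1.207333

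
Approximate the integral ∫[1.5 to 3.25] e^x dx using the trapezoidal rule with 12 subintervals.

f(x) = e^x
a = 1.5, b = 3.25, n = 12
h = (b - a)/n = 0.145833

Trapezoidal rule: (h/2)[f(x₀) + 2f(x₁) + 2f(x₂) + ... + f(xₙ)]

x_0 = 1.5000, f(x_0) = 4.481689, coefficient = 1
x_1 = 1.6458, f(x_1) = 5.185329, coefficient = 2
x_2 = 1.7917, f(x_2) = 5.999443, coefficient = 2
x_3 = 1.9375, f(x_3) = 6.941376, coefficient = 2
x_4 = 2.0833, f(x_4) = 8.031195, coefficient = 2
x_5 = 2.2292, f(x_5) = 9.292119, coefficient = 2
x_6 = 2.3750, f(x_6) = 10.751013, coefficient = 2
x_7 = 2.5208, f(x_7) = 12.438958, coefficient = 2
x_8 = 2.6667, f(x_8) = 14.391916, coefficient = 2
x_9 = 2.8125, f(x_9) = 16.651495, coefficient = 2
x_10 = 2.9583, f(x_10) = 19.265835, coefficient = 2
x_11 = 3.1042, f(x_11) = 22.290636, coefficient = 2
x_12 = 3.2500, f(x_12) = 25.790340, coefficient = 1

I ≈ (0.145833/2) × 292.750661 = 21.346402
Exact value: 21.308651
Error: 0.037752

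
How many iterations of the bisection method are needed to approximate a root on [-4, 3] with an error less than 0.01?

We need (b-a)/2^n ≤ 0.01
(3 - (-4))/2^n ≤ 0.01
7/2^n ≤ 0.01
2^n ≥ 700
n ≥ log₂(700) = 9.45
n ≥ 10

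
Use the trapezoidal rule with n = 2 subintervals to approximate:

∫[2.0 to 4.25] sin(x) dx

f(x) = sin(x)
a = 2.0, b = 4.25, n = 2
h = (b - a)/n = 1.125000

Trapezoidal rule: (h/2)[f(x₀) + 2f(x₁) + 2f(x₂) + ... + f(xₙ)]

x_0 = 2.0000, f(x_0) = 0.909297, coefficient = 1
x_1 = 3.1250, f(x_1) = 0.016592, coefficient = 2
x_2 = 4.2500, f(x_2) = -0.894989, coefficient = 1

I ≈ (1.125000/2) × 0.047492 = 0.026714
Exact value: 0.029941
Error: 0.003226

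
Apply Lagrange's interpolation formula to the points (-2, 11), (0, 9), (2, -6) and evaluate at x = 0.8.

Lagrange interpolation formula:
P(x) = Σ yᵢ × Lᵢ(x)
where Lᵢ(x) = Π_{j≠i} (x - xⱼ)/(xᵢ - xⱼ)

L_0(0.8) = (0.8 - 0)/(-2 - 0) × (0.8 - 2)/(-2 - 2) = -0.120000
L_1(0.8) = (0.8 - (-2))/(0 - (-2)) × (0.8 - 2)/(0 - 2) = 0.840000
L_2(0.8) = (0.8 - (-2))/(2 - (-2)) × (0.8 - 0)/(2 - 0) = 0.280000

P(0.8) = 11×L_0(0.8) + 9×L_1(0.8) + (-6)×L_2(0.8)
P(0.8) = 4.560000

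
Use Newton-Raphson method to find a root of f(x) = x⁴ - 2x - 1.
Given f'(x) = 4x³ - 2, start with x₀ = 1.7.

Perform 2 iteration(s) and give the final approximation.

f(x) = x⁴ - 2x - 1
f'(x) = 4x³ - 2
x₀ = 1.7

Newton-Raphson formula: x_{n+1} = x_n - f(x_n)/f'(x_n)

Iteration 1:
  f(1.700000) = 3.952100
  f'(1.700000) = 17.652000
  x_1 = 1.700000 - 3.952100/17.652000 = 1.476110
Iteration 2:
  f(1.476110) = 0.795392
  f'(1.476110) = 10.865198
  x_2 = 1.476110 - 0.795392/10.865198 = 1.402905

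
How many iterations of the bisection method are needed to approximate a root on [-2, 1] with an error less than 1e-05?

We need (b-a)/2^n ≤ 1e-05
(1 - (-2))/2^n ≤ 1e-05
3/2^n ≤ 1e-05
2^n ≥ 300000
n ≥ log₂(300000) = 18.19
n ≥ 19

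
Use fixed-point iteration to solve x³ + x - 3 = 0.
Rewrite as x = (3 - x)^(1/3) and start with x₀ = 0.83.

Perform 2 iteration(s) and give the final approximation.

Equation: x³ + x - 3 = 0
Fixed-point form: x = (3 - x)^(1/3)
x₀ = 0.83

x_1 = g(0.830000) = 1.294653
x_2 = g(1.294653) = 1.194733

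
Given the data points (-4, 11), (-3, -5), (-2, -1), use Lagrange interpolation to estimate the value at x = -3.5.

Lagrange interpolation formula:
P(x) = Σ yᵢ × Lᵢ(x)
where Lᵢ(x) = Π_{j≠i} (x - xⱼ)/(xᵢ - xⱼ)

L_0(-3.5) = (-3.5 - (-3))/(-4 - (-3)) × (-3.5 - (-2))/(-4 - (-2)) = 0.375000
L_1(-3.5) = (-3.5 - (-4))/(-3 - (-4)) × (-3.5 - (-2))/(-3 - (-2)) = 0.750000
L_2(-3.5) = (-3.5 - (-4))/(-2 - (-4)) × (-3.5 - (-3))/(-2 - (-3)) = -0.125000

P(-3.5) = 11×L_0(-3.5) + (-5)×L_1(-3.5) + (-1)×L_2(-3.5)
P(-3.5) = 0.500000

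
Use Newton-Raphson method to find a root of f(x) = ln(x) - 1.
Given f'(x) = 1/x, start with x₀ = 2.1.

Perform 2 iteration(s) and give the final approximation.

f(x) = ln(x) - 1
f'(x) = 1/x
x₀ = 2.1

Newton-Raphson formula: x_{n+1} = x_n - f(x_n)/f'(x_n)

Iteration 1:
  f(2.100000) = -0.258063
  f'(2.100000) = 0.476190
  x_1 = 2.100000 - (-0.258063)/0.476190 = 2.641932
Iteration 2:
  f(2.641932) = -0.028490
  f'(2.641932) = 0.378511
  x_2 = 2.641932 - (-0.028490)/0.378511 = 2.717199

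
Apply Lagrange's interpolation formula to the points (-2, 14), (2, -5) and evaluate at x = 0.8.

Lagrange interpolation formula:
P(x) = Σ yᵢ × Lᵢ(x)
where Lᵢ(x) = Π_{j≠i} (x - xⱼ)/(xᵢ - xⱼ)

L_0(0.8) = (0.8 - 2)/(-2 - 2) = 0.300000
L_1(0.8) = (0.8 - (-2))/(2 - (-2)) = 0.700000

P(0.8) = 14×L_0(0.8) + (-5)×L_1(0.8)
P(0.8) = 0.700000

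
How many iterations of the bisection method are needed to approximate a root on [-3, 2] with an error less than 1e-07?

We need (b-a)/2^n ≤ 1e-07
(2 - (-3))/2^n ≤ 1e-07
5/2^n ≤ 1e-07
2^n ≥ 50000000
n ≥ log₂(50000000) = 25.58
n ≥ 26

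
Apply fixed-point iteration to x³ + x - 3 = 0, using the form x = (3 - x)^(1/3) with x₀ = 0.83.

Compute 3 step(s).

Equation: x³ + x - 3 = 0
Fixed-point form: x = (3 - x)^(1/3)
x₀ = 0.83

x_1 = g(0.830000) = 1.294653
x_2 = g(1.294653) = 1.194733
x_3 = g(1.194733) = 1.217626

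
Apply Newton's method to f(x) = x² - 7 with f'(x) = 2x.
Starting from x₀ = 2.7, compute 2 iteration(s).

f(x) = x² - 7
f'(x) = 2x
x₀ = 2.7

Newton-Raphson formula: x_{n+1} = x_n - f(x_n)/f'(x_n)

Iteration 1:
  f(2.700000) = 0.290000
  f'(2.700000) = 5.400000
  x_1 = 2.700000 - 0.290000/5.400000 = 2.646296
Iteration 2:
  f(2.646296) = 0.002884
  f'(2.646296) = 5.292593
  x_2 = 2.646296 - 0.002884/5.292593 = 2.645751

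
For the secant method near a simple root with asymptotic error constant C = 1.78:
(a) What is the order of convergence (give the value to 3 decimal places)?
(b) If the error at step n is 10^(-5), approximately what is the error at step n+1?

(a) Secant method has superlinear convergence with order φ = (1+√5)/2 ≈ 1.618.
    This means |e_{n+1}| ≈ C|e_n|^1.618.

(b) With |e_n| = 10^(-5) and C = 1.78:
    |e_{n+1}| ≈ 1.78 × (10^(-5))^1.618 = 1.78 × 10^(-8.09)

(a) ≈ 1.618 (golden ratio); (b) |e_{n+1}| ≈ 1.446e-08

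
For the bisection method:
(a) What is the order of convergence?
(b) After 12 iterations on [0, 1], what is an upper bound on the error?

(a) Bisection has linear (order 1) convergence; the error is halved each step.

(b) Error bound = (b-a)/2^n = (1 - 0)/2^{12}
    = 1/2^{12}

(a) 1 (linear); (b) error ≤ 2.44e-04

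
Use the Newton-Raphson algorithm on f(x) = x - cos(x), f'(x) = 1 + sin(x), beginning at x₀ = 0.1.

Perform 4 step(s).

f(x) = x - cos(x)
f'(x) = 1 + sin(x)
x₀ = 0.1

Newton-Raphson formula: x_{n+1} = x_n - f(x_n)/f'(x_n)

Iteration 1:
  f(0.100000) = -0.895004
  f'(0.100000) = 1.099833
  x_1 = 0.100000 - (-0.895004)/1.099833 = 0.913763
Iteration 2:
  f(0.913763) = 0.302993
  f'(0.913763) = 1.791808
  x_2 = 0.913763 - 0.302993/1.791808 = 0.744664
Iteration 3:
  f(0.744664) = 0.009349
  f'(0.744664) = 1.677725
  x_3 = 0.744664 - 0.009349/1.677725 = 0.739092
Iteration 4:
  f(0.739092) = 0.000011
  f'(0.739092) = 1.673617
  x_4 = 0.739092 - 0.000011/1.673617 = 0.739085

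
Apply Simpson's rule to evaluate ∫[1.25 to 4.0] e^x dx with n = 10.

f(x) = e^x
a = 1.25, b = 4.0, n = 10
h = (b - a)/n = 0.275000

Simpson's rule: (h/3)[f(x₀) + 4f(x₁) + 2f(x₂) + ... + f(xₙ)]

x_0 = 1.2500, f(x_0) = 3.490343, coefficient = 1
x_1 = 1.5250, f(x_1) = 4.595144, coefficient = 4
x_2 = 1.8000, f(x_2) = 6.049647, coefficient = 2
x_3 = 2.0750, f(x_3) = 7.964546, coefficient = 4
x_4 = 2.3500, f(x_4) = 10.485570, coefficient = 2
x_5 = 2.6250, f(x_5) = 13.804574, coefficient = 4
x_6 = 2.9000, f(x_6) = 18.174145, coefficient = 2
x_7 = 3.1750, f(x_7) = 23.926820, coefficient = 4
x_8 = 3.4500, f(x_8) = 31.500392, coefficient = 2
x_9 = 3.7250, f(x_9) = 41.471233, coefficient = 4
x_10 = 4.0000, f(x_10) = 54.598150, coefficient = 1

I ≈ (0.275000/3) × 557.557270 = 51.109416
Exact value: 51.107807
Error: 0.001609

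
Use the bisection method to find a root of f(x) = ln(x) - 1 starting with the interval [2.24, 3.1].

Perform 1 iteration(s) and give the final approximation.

f(x) = ln(x) - 1
Initial interval: [2.24, 3.1]

Iteration 1:
  c_1 = (2.240000 + 3.100000)/2 = 2.670000
  f(c_1) = f(2.670000) = -0.017922
  f(a) × f(c) ≥ 0, new interval: [2.670000, 3.100000]

After 1 iteration(s), the approximation is c_1 = 2.670000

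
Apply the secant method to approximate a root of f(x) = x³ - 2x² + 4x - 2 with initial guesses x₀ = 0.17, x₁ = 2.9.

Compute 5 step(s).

f(x) = x³ - 2x² + 4x - 2
x₀ = 0.17, x₁ = 2.9

Secant formula: x_{n+1} = x_n - f(x_n)(x_n - x_{n-1})/(f(x_n) - f(x_{n-1}))

Iteration 1:
  f(0.170000) = -1.372887
  f(2.900000) = 17.169000
  x_2 = 2.900000 - 17.169000×(2.900000 - 0.170000)/(17.169000 - (-1.372887))
       = 0.372136
Iteration 2:
  f(2.900000) = 17.169000
  f(0.372136) = -0.736891
  x_3 = 0.372136 - (-0.736891)×(0.372136 - 2.900000)/(-0.736891 - 17.169000)
       = 0.476167
Iteration 3:
  f(0.372136) = -0.736891
  f(0.476167) = -0.440840
  x_4 = 0.476167 - (-0.440840)×(0.476167 - 0.372136)/(-0.440840 - (-0.736891))
       = 0.631075
Iteration 4:
  f(0.476167) = -0.440840
  f(0.631075) = -0.020883
  x_5 = 0.631075 - (-0.020883)×(0.631075 - 0.476167)/(-0.020883 - (-0.440840))
       = 0.638778
Iteration 5:
  f(0.631075) = -0.020883
  f(0.638778) = -0.000318
  x_6 = 0.638778 - (-0.000318)×(0.638778 - 0.631075)/(-0.000318 - (-0.020883))
       = 0.638897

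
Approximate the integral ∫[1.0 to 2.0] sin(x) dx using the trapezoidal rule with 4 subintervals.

f(x) = sin(x)
a = 1.0, b = 2.0, n = 4
h = (b - a)/n = 0.250000

Trapezoidal rule: (h/2)[f(x₀) + 2f(x₁) + 2f(x₂) + ... + f(xₙ)]

x_0 = 1.0000, f(x_0) = 0.841471, coefficient = 1
x_1 = 1.2500, f(x_1) = 0.948985, coefficient = 2
x_2 = 1.5000, f(x_2) = 0.997495, coefficient = 2
x_3 = 1.7500, f(x_3) = 0.983986, coefficient = 2
x_4 = 2.0000, f(x_4) = 0.909297, coefficient = 1

I ≈ (0.250000/2) × 7.611700 = 0.951462
Exact value: 0.956449
Error: 0.004987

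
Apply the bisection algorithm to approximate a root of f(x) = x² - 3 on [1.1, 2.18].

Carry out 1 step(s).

f(x) = x² - 3
Initial interval: [1.1, 2.18]

Iteration 1:
  c_1 = (1.100000 + 2.180000)/2 = 1.640000
  f(c_1) = f(1.640000) = -0.310400
  f(a) × f(c) ≥ 0, new interval: [1.640000, 2.180000]

After 1 iteration(s), the approximation is c_1 = 1.640000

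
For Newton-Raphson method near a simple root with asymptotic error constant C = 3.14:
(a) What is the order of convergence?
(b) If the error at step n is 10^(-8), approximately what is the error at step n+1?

(a) Newton-Raphson has quadratic (order 2) convergence near simple roots.
    This means |e_{n+1}| ≈ C|e_n|².

(b) With |e_n| = 10^(-8) and C = 3.14:
    |e_{n+1}| ≈ 3.14 × (10^(-8))² = 3.14 × 10^(-16)

(a) 2 (quadratic); (b) |e_{n+1}| ≈ 3.140e-16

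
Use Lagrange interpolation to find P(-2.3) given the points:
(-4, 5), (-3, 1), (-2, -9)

Lagrange interpolation formula:
P(x) = Σ yᵢ × Lᵢ(x)
where Lᵢ(x) = Π_{j≠i} (x - xⱼ)/(xᵢ - xⱼ)

L_0(-2.3) = (-2.3 - (-3))/(-4 - (-3)) × (-2.3 - (-2))/(-4 - (-2)) = -0.105000
L_1(-2.3) = (-2.3 - (-4))/(-3 - (-4)) × (-2.3 - (-2))/(-3 - (-2)) = 0.510000
L_2(-2.3) = (-2.3 - (-4))/(-2 - (-4)) × (-2.3 - (-3))/(-2 - (-3)) = 0.595000

P(-2.3) = 5×L_0(-2.3) + 1×L_1(-2.3) + (-9)×L_2(-2.3)
P(-2.3) = -5.370000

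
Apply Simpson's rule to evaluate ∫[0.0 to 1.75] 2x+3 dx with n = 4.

f(x) = 2x+3
a = 0.0, b = 1.75, n = 4
h = (b - a)/n = 0.437500

Simpson's rule: (h/3)[f(x₀) + 4f(x₁) + 2f(x₂) + ... + f(xₙ)]

x_0 = 0.0000, f(x_0) = 3.000000, coefficient = 1
x_1 = 0.4375, f(x_1) = 3.875000, coefficient = 4
x_2 = 0.8750, f(x_2) = 4.750000, coefficient = 2
x_3 = 1.3125, f(x_3) = 5.625000, coefficient = 4
x_4 = 1.7500, f(x_4) = 6.500000, coefficient = 1

I ≈ (0.437500/3) × 57.000000 = 8.312500
Exact value: 8.312500
Error: 0.000000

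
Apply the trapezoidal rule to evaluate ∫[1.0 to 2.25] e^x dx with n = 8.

f(x) = e^x
a = 1.0, b = 2.25, n = 8
h = (b - a)/n = 0.156250

Trapezoidal rule: (h/2)[f(x₀) + 2f(x₁) + 2f(x₂) + ... + f(xₙ)]

x_0 = 1.0000, f(x_0) = 2.718282, coefficient = 1
x_1 = 1.1562, f(x_1) = 3.177993, coefficient = 2
x_2 = 1.3125, f(x_2) = 3.715451, coefficient = 2
x_3 = 1.4688, f(x_3) = 4.343802, coefficient = 2
x_4 = 1.6250, f(x_4) = 5.078419, coefficient = 2
x_5 = 1.7812, f(x_5) = 5.937273, coefficient = 2
x_6 = 1.9375, f(x_6) = 6.941376, coefficient = 2
x_7 = 2.0938, f(x_7) = 8.115291, coefficient = 2
x_8 = 2.2500, f(x_8) = 9.487736, coefficient = 1

I ≈ (0.156250/2) × 86.825227 = 6.783221
Exact value: 6.769454
Error: 0.013767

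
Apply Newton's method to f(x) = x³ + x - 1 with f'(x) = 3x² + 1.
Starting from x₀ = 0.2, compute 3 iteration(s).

f(x) = x³ + x - 1
f'(x) = 3x² + 1
x₀ = 0.2

Newton-Raphson formula: x_{n+1} = x_n - f(x_n)/f'(x_n)

Iteration 1:
  f(0.200000) = -0.792000
  f'(0.200000) = 1.120000
  x_1 = 0.200000 - (-0.792000)/1.120000 = 0.907143
Iteration 2:
  f(0.907143) = 0.653638
  f'(0.907143) = 3.468724
  x_2 = 0.907143 - 0.653638/3.468724 = 0.718705
Iteration 3:
  f(0.718705) = 0.089943
  f'(0.718705) = 2.549612
  x_3 = 0.718705 - 0.089943/2.549612 = 0.683428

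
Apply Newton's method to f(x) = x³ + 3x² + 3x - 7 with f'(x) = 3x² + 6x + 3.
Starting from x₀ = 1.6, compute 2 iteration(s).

f(x) = x³ + 3x² + 3x - 7
f'(x) = 3x² + 6x + 3
x₀ = 1.6

Newton-Raphson formula: x_{n+1} = x_n - f(x_n)/f'(x_n)

Iteration 1:
  f(1.600000) = 9.576000
  f'(1.600000) = 20.280000
  x_1 = 1.600000 - 9.576000/20.280000 = 1.127811
Iteration 2:
  f(1.127811) = 1.633829
  f'(1.127811) = 13.582734
  x_2 = 1.127811 - 1.633829/13.582734 = 1.007523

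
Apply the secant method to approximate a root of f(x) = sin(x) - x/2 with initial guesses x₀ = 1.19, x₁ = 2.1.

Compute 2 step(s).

f(x) = sin(x) - x/2
x₀ = 1.19, x₁ = 2.1

Secant formula: x_{n+1} = x_n - f(x_n)(x_n - x_{n-1})/(f(x_n) - f(x_{n-1}))

Iteration 1:
  f(1.190000) = 0.333369
  f(2.100000) = -0.186791
  x_2 = 2.100000 - (-0.186791)×(2.100000 - 1.190000)/(-0.186791 - 0.333369)
       = 1.773217
Iteration 2:
  f(2.100000) = -0.186791
  f(1.773217) = 0.092975
  x_3 = 1.773217 - 0.092975×(1.773217 - 2.100000)/(0.092975 - (-0.186791))
       = 1.881817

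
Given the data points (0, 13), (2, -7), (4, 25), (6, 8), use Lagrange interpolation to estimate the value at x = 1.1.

Lagrange interpolation formula:
P(x) = Σ yᵢ × Lᵢ(x)
where Lᵢ(x) = Π_{j≠i} (x - xⱼ)/(xᵢ - xⱼ)

L_0(1.1) = (1.1 - 2)/(0 - 2) × (1.1 - 4)/(0 - 4) × (1.1 - 6)/(0 - 6) = 0.266437
L_1(1.1) = (1.1 - 0)/(2 - 0) × (1.1 - 4)/(2 - 4) × (1.1 - 6)/(2 - 6) = 0.976938
L_2(1.1) = (1.1 - 0)/(4 - 0) × (1.1 - 2)/(4 - 2) × (1.1 - 6)/(4 - 6) = -0.303187
L_3(1.1) = (1.1 - 0)/(6 - 0) × (1.1 - 2)/(6 - 2) × (1.1 - 4)/(6 - 4) = 0.059812

P(1.1) = 13×L_0(1.1) + (-7)×L_1(1.1) + 25×L_2(1.1) + 8×L_3(1.1)
P(1.1) = -10.476063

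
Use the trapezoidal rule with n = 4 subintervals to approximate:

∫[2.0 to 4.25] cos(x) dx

f(x) = cos(x)
a = 2.0, b = 4.25, n = 4
h = (b - a)/n = 0.562500

Trapezoidal rule: (h/2)[f(x₀) + 2f(x₁) + 2f(x₂) + ... + f(xₙ)]

x_0 = 2.0000, f(x_0) = -0.416147, coefficient = 1
x_1 = 2.5625, f(x_1) = -0.836960, coefficient = 2
x_2 = 3.1250, f(x_2) = -0.999862, coefficient = 2
x_3 = 3.6875, f(x_3) = -0.854657, coefficient = 2
x_4 = 4.2500, f(x_4) = -0.446087, coefficient = 1

I ≈ (0.562500/2) × -6.245191 = -1.756460
Exact value: -1.804287
Error: 0.047827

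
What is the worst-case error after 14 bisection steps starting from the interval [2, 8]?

Bisection error bound: |error| ≤ (b-a)/2^n
|error| ≤ (8 - 2)/2^14 = 6/2^14
|error| ≤ 0.0003662109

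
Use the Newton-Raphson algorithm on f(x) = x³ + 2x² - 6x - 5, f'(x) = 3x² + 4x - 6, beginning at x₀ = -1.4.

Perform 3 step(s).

f(x) = x³ + 2x² - 6x - 5
f'(x) = 3x² + 4x - 6
x₀ = -1.4

Newton-Raphson formula: x_{n+1} = x_n - f(x_n)/f'(x_n)

Iteration 1:
  f(-1.400000) = 4.576000
  f'(-1.400000) = -5.720000
  x_1 = -1.400000 - 4.576000/(-5.720000) = -0.600000
Iteration 2:
  f(-0.600000) = -0.896000
  f'(-0.600000) = -7.320000
  x_2 = -0.600000 - (-0.896000)/(-7.320000) = -0.722404
Iteration 3:
  f(-0.722404) = 0.001163
  f'(-0.722404) = -7.324013
  x_3 = -0.722404 - 0.001163/(-7.324013) = -0.722246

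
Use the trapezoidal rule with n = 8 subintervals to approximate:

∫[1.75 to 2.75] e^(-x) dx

f(x) = e^(-x)
a = 1.75, b = 2.75, n = 8
h = (b - a)/n = 0.125000

Trapezoidal rule: (h/2)[f(x₀) + 2f(x₁) + 2f(x₂) + ... + f(xₙ)]

x_0 = 1.7500, f(x_0) = 0.173774, coefficient = 1
x_1 = 1.8750, f(x_1) = 0.153355, coefficient = 2
x_2 = 2.0000, f(x_2) = 0.135335, coefficient = 2
x_3 = 2.1250, f(x_3) = 0.119433, coefficient = 2
x_4 = 2.2500, f(x_4) = 0.105399, coefficient = 2
x_5 = 2.3750, f(x_5) = 0.093014, coefficient = 2
x_6 = 2.5000, f(x_6) = 0.082085, coefficient = 2
x_7 = 2.6250, f(x_7) = 0.072440, coefficient = 2
x_8 = 2.7500, f(x_8) = 0.063928, coefficient = 1

I ≈ (0.125000/2) × 1.759825 = 0.109989
Exact value: 0.109846
Error: 0.000143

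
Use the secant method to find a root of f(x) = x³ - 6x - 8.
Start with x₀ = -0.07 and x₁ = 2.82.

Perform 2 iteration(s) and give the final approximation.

f(x) = x³ - 6x - 8
x₀ = -0.07, x₁ = 2.82

Secant formula: x_{n+1} = x_n - f(x_n)(x_n - x_{n-1})/(f(x_n) - f(x_{n-1}))

Iteration 1:
  f(-0.070000) = -7.580343
  f(2.820000) = -2.494232
  x_2 = 2.820000 - (-2.494232)×(2.820000 - (-0.070000))/(-2.494232 - (-7.580343))
       = 4.237258
Iteration 2:
  f(2.820000) = -2.494232
  f(4.237258) = 42.653678
  x_3 = 4.237258 - 42.653678×(4.237258 - 2.820000)/(42.653678 - (-2.494232))
       = 2.898298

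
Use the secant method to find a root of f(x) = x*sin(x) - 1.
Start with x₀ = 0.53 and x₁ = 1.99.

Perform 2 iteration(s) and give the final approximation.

f(x) = x*sin(x) - 1
x₀ = 0.53, x₁ = 1.99

Secant formula: x_{n+1} = x_n - f(x_n)(x_n - x_{n-1})/(f(x_n) - f(x_{n-1}))

Iteration 1:
  f(0.530000) = -0.732067
  f(1.990000) = 0.817693
  x_2 = 1.990000 - 0.817693×(1.990000 - 0.530000)/(0.817693 - (-0.732067))
       = 1.219667
Iteration 2:
  f(1.990000) = 0.817693
  f(1.219667) = 0.145249
  x_3 = 1.219667 - 0.145249×(1.219667 - 1.990000)/(0.145249 - 0.817693)
       = 1.053274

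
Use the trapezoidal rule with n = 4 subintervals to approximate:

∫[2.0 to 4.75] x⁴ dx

f(x) = x⁴
a = 2.0, b = 4.75, n = 4
h = (b - a)/n = 0.687500

Trapezoidal rule: (h/2)[f(x₀) + 2f(x₁) + 2f(x₂) + ... + f(xₙ)]

x_0 = 2.0000, f(x_0) = 16.000000, coefficient = 1
x_1 = 2.6875, f(x_1) = 52.166763, coefficient = 2
x_2 = 3.3750, f(x_2) = 129.746338, coefficient = 2
x_3 = 4.0625, f(x_3) = 272.378922, coefficient = 2
x_4 = 4.7500, f(x_4) = 509.066406, coefficient = 1

I ≈ (0.687500/2) × 1433.650452 = 492.817343
Exact value: 477.213086
Error: 15.604257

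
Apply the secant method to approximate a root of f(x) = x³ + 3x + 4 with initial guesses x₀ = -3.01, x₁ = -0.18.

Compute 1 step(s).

f(x) = x³ + 3x + 4
x₀ = -3.01, x₁ = -0.18

Secant formula: x_{n+1} = x_n - f(x_n)(x_n - x_{n-1})/(f(x_n) - f(x_{n-1}))

Iteration 1:
  f(-3.010000) = -32.300901
  f(-0.180000) = 3.454168
  x_2 = -0.180000 - 3.454168×(-0.180000 - (-3.010000))/(3.454168 - (-32.300901))
       = -0.453396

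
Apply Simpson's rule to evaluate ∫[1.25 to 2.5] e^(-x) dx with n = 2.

f(x) = e^(-x)
a = 1.25, b = 2.5, n = 2
h = (b - a)/n = 0.625000

Simpson's rule: (h/3)[f(x₀) + 4f(x₁) + 2f(x₂) + ... + f(xₙ)]

x_0 = 1.2500, f(x_0) = 0.286505, coefficient = 1
x_1 = 1.8750, f(x_1) = 0.153355, coefficient = 4
x_2 = 2.5000, f(x_2) = 0.082085, coefficient = 1

I ≈ (0.625000/3) × 0.982010 = 0.204585
Exact value: 0.204420
Error: 0.000166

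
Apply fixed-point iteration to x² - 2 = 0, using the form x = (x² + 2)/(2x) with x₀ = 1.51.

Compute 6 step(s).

Equation: x² - 2 = 0
Fixed-point form: x = (x² + 2)/(2x)
x₀ = 1.51

x_1 = g(1.510000) = 1.417252
x_2 = g(1.417252) = 1.414217
x_3 = g(1.414217) = 1.414214
x_4 = g(1.414214) = 1.414214
x_5 = g(1.414214) = 1.414214
x_6 = g(1.414214) = 1.414214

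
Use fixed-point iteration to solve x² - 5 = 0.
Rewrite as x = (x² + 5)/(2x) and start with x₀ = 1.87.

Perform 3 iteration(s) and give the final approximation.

Equation: x² - 5 = 0
Fixed-point form: x = (x² + 5)/(2x)
x₀ = 1.87

x_1 = g(1.870000) = 2.271898
x_2 = g(2.271898) = 2.236351
x_3 = g(2.236351) = 2.236068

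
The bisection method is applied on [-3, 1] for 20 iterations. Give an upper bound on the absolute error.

Bisection error bound: |error| ≤ (b-a)/2^n
|error| ≤ (1 - (-3))/2^20 = 4/2^20
|error| ≤ 0.0000038147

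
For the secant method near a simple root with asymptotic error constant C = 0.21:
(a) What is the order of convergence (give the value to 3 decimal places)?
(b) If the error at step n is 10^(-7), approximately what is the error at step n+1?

(a) Secant method has superlinear convergence with order φ = (1+√5)/2 ≈ 1.618.
    This means |e_{n+1}| ≈ C|e_n|^1.618.

(b) With |e_n| = 10^(-7) and C = 0.21:
    |e_{n+1}| ≈ 0.21 × (10^(-7))^1.618 = 0.21 × 10^(-11.33)

(a) ≈ 1.618 (golden ratio); (b) |e_{n+1}| ≈ 9.908e-13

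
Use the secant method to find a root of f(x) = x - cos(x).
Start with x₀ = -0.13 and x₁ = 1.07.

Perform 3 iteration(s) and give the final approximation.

f(x) = x - cos(x)
x₀ = -0.13, x₁ = 1.07

Secant formula: x_{n+1} = x_n - f(x_n)(x_n - x_{n-1})/(f(x_n) - f(x_{n-1}))

Iteration 1:
  f(-0.130000) = -1.121562
  f(1.070000) = 0.589876
  x_2 = 1.070000 - 0.589876×(1.070000 - (-0.130000))/(0.589876 - (-1.121562))
       = 0.656400
Iteration 2:
  f(1.070000) = 0.589876
  f(0.656400) = -0.135795
  x_3 = 0.656400 - (-0.135795)×(0.656400 - 1.070000)/(-0.135795 - 0.589876)
       = 0.733797
Iteration 3:
  f(0.656400) = -0.135795
  f(0.733797) = -0.008840
  x_4 = 0.733797 - (-0.008840)×(0.733797 - 0.656400)/(-0.008840 - (-0.135795))
       = 0.739186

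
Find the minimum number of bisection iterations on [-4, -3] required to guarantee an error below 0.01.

We need (b-a)/2^n ≤ 0.01
(-3 - (-4))/2^n ≤ 0.01
1/2^n ≤ 0.01
2^n ≥ 100
n ≥ log₂(100) = 6.64
n ≥ 7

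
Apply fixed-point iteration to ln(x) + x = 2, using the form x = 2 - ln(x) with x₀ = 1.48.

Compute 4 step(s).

Equation: ln(x) + x = 2
Fixed-point form: x = 2 - ln(x)
x₀ = 1.48

x_1 = g(1.480000) = 1.607958
x_2 = g(1.607958) = 1.525035
x_3 = g(1.525035) = 1.577983
x_4 = g(1.577983) = 1.543853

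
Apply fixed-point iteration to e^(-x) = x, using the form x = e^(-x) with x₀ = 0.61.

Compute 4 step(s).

Equation: e^(-x) = x
Fixed-point form: x = e^(-x)
x₀ = 0.61

x_1 = g(0.610000) = 0.543351
x_2 = g(0.543351) = 0.580799
x_3 = g(0.580799) = 0.559451
x_4 = g(0.559451) = 0.571523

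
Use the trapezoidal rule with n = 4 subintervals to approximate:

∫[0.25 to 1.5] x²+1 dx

f(x) = x²+1
a = 0.25, b = 1.5, n = 4
h = (b - a)/n = 0.312500

Trapezoidal rule: (h/2)[f(x₀) + 2f(x₁) + 2f(x₂) + ... + f(xₙ)]

x_0 = 0.2500, f(x_0) = 1.062500, coefficient = 1
x_1 = 0.5625, f(x_1) = 1.316406, coefficient = 2
x_2 = 0.8750, f(x_2) = 1.765625, coefficient = 2
x_3 = 1.1875, f(x_3) = 2.410156, coefficient = 2
x_4 = 1.5000, f(x_4) = 3.250000, coefficient = 1

I ≈ (0.312500/2) × 15.296875 = 2.390137
Exact value: 2.369792
Error: 0.020345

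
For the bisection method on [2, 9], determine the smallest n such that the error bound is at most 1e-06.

We need (b-a)/2^n ≤ 1e-06
(9 - 2)/2^n ≤ 1e-06
7/2^n ≤ 1e-06
2^n ≥ 7000000
n ≥ log₂(7000000) = 22.74
n ≥ 23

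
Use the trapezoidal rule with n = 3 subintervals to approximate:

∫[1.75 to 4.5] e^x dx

f(x) = e^x
a = 1.75, b = 4.5, n = 3
h = (b - a)/n = 0.916667

Trapezoidal rule: (h/2)[f(x₀) + 2f(x₁) + 2f(x₂) + ... + f(xₙ)]

x_0 = 1.7500, f(x_0) = 5.754603, coefficient = 1
x_1 = 2.6667, f(x_1) = 14.391916, coefficient = 2
x_2 = 3.5833, f(x_2) = 35.993319, coefficient = 2
x_3 = 4.5000, f(x_3) = 90.017131, coefficient = 1

I ≈ (0.916667/2) × 196.542204 = 90.081843
Exact value: 84.262529
Error: 5.819315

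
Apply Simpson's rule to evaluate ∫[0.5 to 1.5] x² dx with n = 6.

f(x) = x²
a = 0.5, b = 1.5, n = 6
h = (b - a)/n = 0.166667

Simpson's rule: (h/3)[f(x₀) + 4f(x₁) + 2f(x₂) + ... + f(xₙ)]

x_0 = 0.5000, f(x_0) = 0.250000, coefficient = 1
x_1 = 0.6667, f(x_1) = 0.444444, coefficient = 4
x_2 = 0.8333, f(x_2) = 0.694444, coefficient = 2
x_3 = 1.0000, f(x_3) = 1.000000, coefficient = 4
x_4 = 1.1667, f(x_4) = 1.361111, coefficient = 2
x_5 = 1.3333, f(x_5) = 1.777778, coefficient = 4
x_6 = 1.5000, f(x_6) = 2.250000, coefficient = 1

I ≈ (0.166667/3) × 19.500000 = 1.083333
Exact value: 1.083333
Error: 0.000000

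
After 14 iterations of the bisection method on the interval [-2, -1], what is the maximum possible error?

Bisection error bound: |error| ≤ (b-a)/2^n
|error| ≤ (-1 - (-2))/2^14 = 1/2^14
|error| ≤ 0.0000610352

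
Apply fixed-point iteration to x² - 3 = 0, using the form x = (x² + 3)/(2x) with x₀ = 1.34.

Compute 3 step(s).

Equation: x² - 3 = 0
Fixed-point form: x = (x² + 3)/(2x)
x₀ = 1.34

x_1 = g(1.340000) = 1.789403
x_2 = g(1.789403) = 1.732970
x_3 = g(1.732970) = 1.732051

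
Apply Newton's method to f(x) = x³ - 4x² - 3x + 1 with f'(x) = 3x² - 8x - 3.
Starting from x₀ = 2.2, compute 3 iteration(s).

f(x) = x³ - 4x² - 3x + 1
f'(x) = 3x² - 8x - 3
x₀ = 2.2

Newton-Raphson formula: x_{n+1} = x_n - f(x_n)/f'(x_n)

Iteration 1:
  f(2.200000) = -14.312000
  f'(2.200000) = -6.080000
  x_1 = 2.200000 - (-14.312000)/(-6.080000) = -0.153947
Iteration 2:
  f(-0.153947) = 1.363394
  f'(-0.153947) = -1.697322
  x_2 = -0.153947 - 1.363394/(-1.697322) = 0.649315
Iteration 3:
  f(0.649315) = -2.360626
  f'(0.649315) = -6.929690
  x_3 = 0.649315 - (-2.360626)/(-6.929690) = 0.308661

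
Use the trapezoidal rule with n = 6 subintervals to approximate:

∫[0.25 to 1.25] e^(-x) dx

f(x) = e^(-x)
a = 0.25, b = 1.25, n = 6
h = (b - a)/n = 0.166667

Trapezoidal rule: (h/2)[f(x₀) + 2f(x₁) + 2f(x₂) + ... + f(xₙ)]

x_0 = 0.2500, f(x_0) = 0.778801, coefficient = 1
x_1 = 0.4167, f(x_1) = 0.659241, coefficient = 2
x_2 = 0.5833, f(x_2) = 0.558035, coefficient = 2
x_3 = 0.7500, f(x_3) = 0.472367, coefficient = 2
x_4 = 0.9167, f(x_4) = 0.399850, coefficient = 2
x_5 = 1.0833, f(x_5) = 0.338465, coefficient = 2
x_6 = 1.2500, f(x_6) = 0.286505, coefficient = 1

I ≈ (0.166667/2) × 5.921220 = 0.493435
Exact value: 0.492296
Error: 0.001139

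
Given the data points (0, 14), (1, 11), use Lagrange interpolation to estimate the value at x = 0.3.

Lagrange interpolation formula:
P(x) = Σ yᵢ × Lᵢ(x)
where Lᵢ(x) = Π_{j≠i} (x - xⱼ)/(xᵢ - xⱼ)

L_0(0.3) = (0.3 - 1)/(0 - 1) = 0.700000
L_1(0.3) = (0.3 - 0)/(1 - 0) = 0.300000

P(0.3) = 14×L_0(0.3) + 11×L_1(0.3)
P(0.3) = 13.100000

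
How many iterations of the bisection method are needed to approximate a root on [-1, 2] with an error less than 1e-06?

We need (b-a)/2^n ≤ 1e-06
(2 - (-1))/2^n ≤ 1e-06
3/2^n ≤ 1e-06
2^n ≥ 3000000
n ≥ log₂(3000000) = 21.52
n ≥ 22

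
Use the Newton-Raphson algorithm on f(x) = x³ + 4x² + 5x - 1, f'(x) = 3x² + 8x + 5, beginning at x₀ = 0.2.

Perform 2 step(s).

f(x) = x³ + 4x² + 5x - 1
f'(x) = 3x² + 8x + 5
x₀ = 0.2

Newton-Raphson formula: x_{n+1} = x_n - f(x_n)/f'(x_n)

Iteration 1:
  f(0.200000) = 0.168000
  f'(0.200000) = 6.720000
  x_1 = 0.200000 - 0.168000/6.720000 = 0.175000
Iteration 2:
  f(0.175000) = 0.002859
  f'(0.175000) = 6.491875
  x_2 = 0.175000 - 0.002859/6.491875 = 0.174560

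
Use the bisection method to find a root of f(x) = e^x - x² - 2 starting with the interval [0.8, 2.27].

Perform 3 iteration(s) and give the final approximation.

f(x) = e^x - x² - 2
Initial interval: [0.8, 2.27]

Iteration 1:
  c_1 = (0.800000 + 2.270000)/2 = 1.535000
  f(c_1) = f(1.535000) = 0.285101
  f(a) × f(c) < 0, new interval: [0.800000, 1.535000]
Iteration 2:
  c_2 = (0.800000 + 1.535000)/2 = 1.167500
  f(c_2) = f(1.167500) = -0.149109
  f(a) × f(c) ≥ 0, new interval: [1.167500, 1.535000]
Iteration 3:
  c_3 = (1.167500 + 1.535000)/2 = 1.351250
  f(c_3) = f(1.351250) = 0.036374
  f(a) × f(c) < 0, new interval: [1.167500, 1.351250]

After 3 iteration(s), the approximation is c_3 = 1.351250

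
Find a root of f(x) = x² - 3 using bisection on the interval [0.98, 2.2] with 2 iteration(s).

f(x) = x² - 3
Initial interval: [0.98, 2.2]

Iteration 1:
  c_1 = (0.980000 + 2.200000)/2 = 1.590000
  f(c_1) = f(1.590000) = -0.471900
  f(a) × f(c) ≥ 0, new interval: [1.590000, 2.200000]
Iteration 2:
  c_2 = (1.590000 + 2.200000)/2 = 1.895000
  f(c_2) = f(1.895000) = 0.591025
  f(a) × f(c) < 0, new interval: [1.590000, 1.895000]

After 2 iteration(s), the approximation is c_2 = 1.895000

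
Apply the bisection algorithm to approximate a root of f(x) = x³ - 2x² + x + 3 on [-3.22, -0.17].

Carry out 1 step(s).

f(x) = x³ - 2x² + x + 3
Initial interval: [-3.22, -0.17]

Iteration 1:
  c_1 = (-3.220000 + (-0.170000))/2 = -1.695000
  f(c_1) = f(-1.695000) = -9.310827
  f(a) × f(c) ≥ 0, new interval: [-1.695000, -0.170000]

After 1 iteration(s), the approximation is c_1 = -1.695000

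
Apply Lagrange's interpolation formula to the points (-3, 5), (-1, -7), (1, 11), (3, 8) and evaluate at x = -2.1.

Lagrange interpolation formula:
P(x) = Σ yᵢ × Lᵢ(x)
where Lᵢ(x) = Π_{j≠i} (x - xⱼ)/(xᵢ - xⱼ)

L_0(-2.1) = (-2.1 - (-1))/(-3 - (-1)) × (-2.1 - 1)/(-3 - 1) × (-2.1 - 3)/(-3 - 3) = 0.362313
L_1(-2.1) = (-2.1 - (-3))/(-1 - (-3)) × (-2.1 - 1)/(-1 - 1) × (-2.1 - 3)/(-1 - 3) = 0.889312
L_2(-2.1) = (-2.1 - (-3))/(1 - (-3)) × (-2.1 - (-1))/(1 - (-1)) × (-2.1 - 3)/(1 - 3) = -0.315562
L_3(-2.1) = (-2.1 - (-3))/(3 - (-3)) × (-2.1 - (-1))/(3 - (-1)) × (-2.1 - 1)/(3 - 1) = 0.063938

P(-2.1) = 5×L_0(-2.1) + (-7)×L_1(-2.1) + 11×L_2(-2.1) + 8×L_3(-2.1)
P(-2.1) = -7.373312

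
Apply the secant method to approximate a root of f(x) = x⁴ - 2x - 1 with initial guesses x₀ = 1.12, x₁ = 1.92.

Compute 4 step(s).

f(x) = x⁴ - 2x - 1
x₀ = 1.12, x₁ = 1.92

Secant formula: x_{n+1} = x_n - f(x_n)(x_n - x_{n-1})/(f(x_n) - f(x_{n-1}))

Iteration 1:
  f(1.120000) = -1.666481
  f(1.920000) = 8.749545
  x_2 = 1.920000 - 8.749545×(1.920000 - 1.120000)/(8.749545 - (-1.666481))
       = 1.247994
Iteration 2:
  f(1.920000) = 8.749545
  f(1.247994) = -1.070218
  x_3 = 1.247994 - (-1.070218)×(1.247994 - 1.920000)/(-1.070218 - 8.749545)
       = 1.321233
Iteration 3:
  f(1.247994) = -1.070218
  f(1.321233) = -0.595149
  x_4 = 1.321233 - (-0.595149)×(1.321233 - 1.247994)/(-0.595149 - (-1.070218))
       = 1.412985
Iteration 4:
  f(1.321233) = -0.595149
  f(1.412985) = 0.160144
  x_5 = 1.412985 - 0.160144×(1.412985 - 1.321233)/(0.160144 - (-0.595149))
       = 1.393531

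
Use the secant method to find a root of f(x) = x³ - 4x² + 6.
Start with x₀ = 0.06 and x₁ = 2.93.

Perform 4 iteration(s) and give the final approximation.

f(x) = x³ - 4x² + 6
x₀ = 0.06, x₁ = 2.93

Secant formula: x_{n+1} = x_n - f(x_n)(x_n - x_{n-1})/(f(x_n) - f(x_{n-1}))

Iteration 1:
  f(0.060000) = 5.985816
  f(2.930000) = -3.185843
  x_2 = 2.930000 - (-3.185843)×(2.930000 - 0.060000)/(-3.185843 - 5.985816)
       = 1.933084
Iteration 2:
  f(2.930000) = -3.185843
  f(1.933084) = -1.723682
  x_3 = 1.933084 - (-1.723682)×(1.933084 - 2.930000)/(-1.723682 - (-3.185843))
       = 0.757861
Iteration 3:
  f(1.933084) = -1.723682
  f(0.757861) = 4.137866
  x_4 = 0.757861 - 4.137866×(0.757861 - 1.933084)/(4.137866 - (-1.723682))
       = 1.587491
Iteration 4:
  f(0.757861) = 4.137866
  f(1.587491) = -0.079832
  x_5 = 1.587491 - (-0.079832)×(1.587491 - 0.757861)/(-0.079832 - 4.137866)
       = 1.571788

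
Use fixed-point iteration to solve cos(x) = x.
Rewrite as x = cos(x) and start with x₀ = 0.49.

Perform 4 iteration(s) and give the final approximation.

Equation: cos(x) = x
Fixed-point form: x = cos(x)
x₀ = 0.49

x_1 = g(0.490000) = 0.882333
x_2 = g(0.882333) = 0.635351
x_3 = g(0.635351) = 0.804863
x_4 = g(0.804863) = 0.693210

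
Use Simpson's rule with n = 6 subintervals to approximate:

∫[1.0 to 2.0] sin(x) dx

f(x) = sin(x)
a = 1.0, b = 2.0, n = 6
h = (b - a)/n = 0.166667

Simpson's rule: (h/3)[f(x₀) + 4f(x₁) + 2f(x₂) + ... + f(xₙ)]

x_0 = 1.0000, f(x_0) = 0.841471, coefficient = 1
x_1 = 1.1667, f(x_1) = 0.919445, coefficient = 4
x_2 = 1.3333, f(x_2) = 0.971938, coefficient = 2
x_3 = 1.5000, f(x_3) = 0.997495, coefficient = 4
x_4 = 1.6667, f(x_4) = 0.995408, coefficient = 2
x_5 = 1.8333, f(x_5) = 0.965735, coefficient = 4
x_6 = 2.0000, f(x_6) = 0.909297, coefficient = 1

I ≈ (0.166667/3) × 17.216159 = 0.956453
Exact value: 0.956449
Error: 0.000004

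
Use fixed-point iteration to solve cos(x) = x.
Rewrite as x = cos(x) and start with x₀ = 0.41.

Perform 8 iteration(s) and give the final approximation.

Equation: cos(x) = x
Fixed-point form: x = cos(x)
x₀ = 0.41

x_1 = g(0.410000) = 0.917121
x_2 = g(0.917121) = 0.608108
x_3 = g(0.608108) = 0.820730
x_4 = g(0.820730) = 0.681687
x_5 = g(0.681687) = 0.776511
x_6 = g(0.776511) = 0.713363
x_7 = g(0.713363) = 0.756165
x_8 = g(0.756165) = 0.727472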